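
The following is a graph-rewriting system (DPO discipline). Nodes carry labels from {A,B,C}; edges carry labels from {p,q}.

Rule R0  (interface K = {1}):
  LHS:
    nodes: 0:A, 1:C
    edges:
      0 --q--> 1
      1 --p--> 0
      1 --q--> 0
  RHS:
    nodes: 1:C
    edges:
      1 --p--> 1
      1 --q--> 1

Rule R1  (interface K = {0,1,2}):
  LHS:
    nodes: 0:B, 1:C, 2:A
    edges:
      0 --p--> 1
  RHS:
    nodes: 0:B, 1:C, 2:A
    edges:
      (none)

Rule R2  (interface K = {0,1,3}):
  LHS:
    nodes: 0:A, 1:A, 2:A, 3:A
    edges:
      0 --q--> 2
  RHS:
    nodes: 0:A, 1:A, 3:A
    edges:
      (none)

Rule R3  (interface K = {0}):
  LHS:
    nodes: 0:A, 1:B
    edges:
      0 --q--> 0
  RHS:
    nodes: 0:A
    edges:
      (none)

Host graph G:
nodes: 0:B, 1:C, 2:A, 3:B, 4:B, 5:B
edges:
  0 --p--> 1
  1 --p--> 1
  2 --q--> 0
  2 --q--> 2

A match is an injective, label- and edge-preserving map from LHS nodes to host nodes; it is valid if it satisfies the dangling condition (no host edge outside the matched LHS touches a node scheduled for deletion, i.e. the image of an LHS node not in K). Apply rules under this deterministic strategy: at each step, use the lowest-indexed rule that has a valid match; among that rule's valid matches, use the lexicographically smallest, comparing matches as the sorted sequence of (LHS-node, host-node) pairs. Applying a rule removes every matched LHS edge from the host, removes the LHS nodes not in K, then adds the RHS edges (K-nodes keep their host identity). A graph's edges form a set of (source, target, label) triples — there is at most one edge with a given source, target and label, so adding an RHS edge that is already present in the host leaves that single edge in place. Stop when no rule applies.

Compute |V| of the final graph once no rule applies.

Answer: 5

Steps:
start.  V:6 E:4  edges: 0-p->1 1-p->1 2-q->0 2-q->2
1. fire R1 via {0↦0, 1↦1, 2↦2}  →  V:6 E:3  edges: 1-p->1 2-q->0 2-q->2
2. fire R3 via {0↦2, 1↦3}  →  V:5 E:2  edges: 1-p->1 2-q->0
final graph: no rule applies after step 2
NF nodes: {0:B, 1:C, 2:A, 4:B, 5:B}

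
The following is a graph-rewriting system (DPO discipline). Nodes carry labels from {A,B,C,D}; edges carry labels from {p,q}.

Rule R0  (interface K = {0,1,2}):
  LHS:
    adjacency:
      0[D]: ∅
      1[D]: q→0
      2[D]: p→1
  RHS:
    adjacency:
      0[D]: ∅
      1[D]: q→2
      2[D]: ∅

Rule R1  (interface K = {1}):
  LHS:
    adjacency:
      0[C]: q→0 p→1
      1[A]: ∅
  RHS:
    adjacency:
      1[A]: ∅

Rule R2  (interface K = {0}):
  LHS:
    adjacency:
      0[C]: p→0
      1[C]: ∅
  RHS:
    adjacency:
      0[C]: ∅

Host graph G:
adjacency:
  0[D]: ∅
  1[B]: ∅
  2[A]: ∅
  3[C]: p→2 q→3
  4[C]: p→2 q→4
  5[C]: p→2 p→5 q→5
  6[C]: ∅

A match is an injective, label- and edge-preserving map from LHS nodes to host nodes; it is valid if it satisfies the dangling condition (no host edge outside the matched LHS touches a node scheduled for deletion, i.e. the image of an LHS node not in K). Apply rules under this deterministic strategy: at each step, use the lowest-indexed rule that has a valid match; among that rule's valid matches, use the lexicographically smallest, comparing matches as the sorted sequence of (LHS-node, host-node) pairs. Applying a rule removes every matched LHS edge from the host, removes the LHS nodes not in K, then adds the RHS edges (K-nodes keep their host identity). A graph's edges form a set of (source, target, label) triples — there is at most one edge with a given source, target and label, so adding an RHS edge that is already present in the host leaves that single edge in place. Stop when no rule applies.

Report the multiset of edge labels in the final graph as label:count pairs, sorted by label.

[0] host  ⇒  7 nodes, 7 edges  {3-p->2 3-q->3 4-p->2 4-q->4 5-p->2 5-p->5 5-q->5}
[1] R1 @ {0↦3, 1↦2}  ⇒  6 nodes, 5 edges  {4-p->2 4-q->4 5-p->2 5-p->5 5-q->5}
[2] R1 @ {0↦4, 1↦2}  ⇒  5 nodes, 3 edges  {5-p->2 5-p->5 5-q->5}
[3] R2 @ {0↦5, 1↦6}  ⇒  4 nodes, 2 edges  {5-p->2 5-q->5}
[4] R1 @ {0↦5, 1↦2}  ⇒  3 nodes, 0 edges  {∅}
normal form: no rule applies after step 4
NF edges: []

Answer: (no edges)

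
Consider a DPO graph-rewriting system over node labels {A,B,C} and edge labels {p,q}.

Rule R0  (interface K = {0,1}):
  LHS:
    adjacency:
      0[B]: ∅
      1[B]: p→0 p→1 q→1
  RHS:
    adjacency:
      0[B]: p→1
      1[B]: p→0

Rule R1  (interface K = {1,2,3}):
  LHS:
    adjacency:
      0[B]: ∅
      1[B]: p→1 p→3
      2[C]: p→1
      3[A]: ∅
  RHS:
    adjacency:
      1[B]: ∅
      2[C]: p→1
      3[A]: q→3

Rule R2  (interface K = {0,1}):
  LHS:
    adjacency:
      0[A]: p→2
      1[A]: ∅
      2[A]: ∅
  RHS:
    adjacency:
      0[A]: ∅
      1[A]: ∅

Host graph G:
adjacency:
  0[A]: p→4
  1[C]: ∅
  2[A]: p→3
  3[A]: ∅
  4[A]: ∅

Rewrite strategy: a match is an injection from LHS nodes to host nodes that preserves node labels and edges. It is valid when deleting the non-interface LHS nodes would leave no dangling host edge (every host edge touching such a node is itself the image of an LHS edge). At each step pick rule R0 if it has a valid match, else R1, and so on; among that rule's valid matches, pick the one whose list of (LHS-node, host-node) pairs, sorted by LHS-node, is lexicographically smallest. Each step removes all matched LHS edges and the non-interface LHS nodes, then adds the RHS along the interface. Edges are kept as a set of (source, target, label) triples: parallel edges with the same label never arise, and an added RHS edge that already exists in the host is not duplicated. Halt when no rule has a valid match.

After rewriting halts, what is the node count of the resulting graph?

Answer: 3

Rewrite trace:
[0] host  ⇒  5 nodes, 2 edges  {0-p->4 2-p->3}
[1] R2 @ {0↦0, 1↦2, 2↦4}  ⇒  4 nodes, 1 edges  {2-p->3}
[2] R2 @ {0↦2, 1↦0, 2↦3}  ⇒  3 nodes, 0 edges  {∅}
final graph: no rule applies after step 2
NF nodes: {0:A, 1:C, 2:A}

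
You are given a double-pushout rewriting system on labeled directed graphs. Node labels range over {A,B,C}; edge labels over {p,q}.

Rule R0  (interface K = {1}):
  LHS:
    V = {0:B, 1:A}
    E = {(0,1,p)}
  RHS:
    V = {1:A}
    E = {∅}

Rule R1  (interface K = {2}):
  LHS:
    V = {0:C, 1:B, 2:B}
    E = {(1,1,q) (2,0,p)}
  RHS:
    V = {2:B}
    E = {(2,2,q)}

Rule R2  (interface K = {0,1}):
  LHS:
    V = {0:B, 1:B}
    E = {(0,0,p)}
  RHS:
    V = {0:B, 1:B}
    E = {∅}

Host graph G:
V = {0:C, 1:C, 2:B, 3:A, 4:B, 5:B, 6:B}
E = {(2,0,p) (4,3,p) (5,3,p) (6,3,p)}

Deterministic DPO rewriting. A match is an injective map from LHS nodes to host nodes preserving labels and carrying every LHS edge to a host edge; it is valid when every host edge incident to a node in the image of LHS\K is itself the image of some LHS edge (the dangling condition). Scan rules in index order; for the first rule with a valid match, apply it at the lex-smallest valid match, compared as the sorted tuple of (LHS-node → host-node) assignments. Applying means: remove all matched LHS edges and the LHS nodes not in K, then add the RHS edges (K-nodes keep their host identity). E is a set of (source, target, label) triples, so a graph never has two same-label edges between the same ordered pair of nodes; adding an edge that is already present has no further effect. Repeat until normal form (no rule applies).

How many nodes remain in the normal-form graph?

Answer: 4

Steps:
start.  V:7 E:4  edges: 2-p->0 4-p->3 5-p->3 6-p->3
1. fire R0 via {0↦4, 1↦3}  →  V:6 E:3  edges: 2-p->0 5-p->3 6-p->3
2. fire R0 via {0↦5, 1↦3}  →  V:5 E:2  edges: 2-p->0 6-p->3
3. fire R0 via {0↦6, 1↦3}  →  V:4 E:1  edges: 2-p->0
halt: no rule applies after step 3
NF nodes: {0:C, 1:C, 2:B, 3:A}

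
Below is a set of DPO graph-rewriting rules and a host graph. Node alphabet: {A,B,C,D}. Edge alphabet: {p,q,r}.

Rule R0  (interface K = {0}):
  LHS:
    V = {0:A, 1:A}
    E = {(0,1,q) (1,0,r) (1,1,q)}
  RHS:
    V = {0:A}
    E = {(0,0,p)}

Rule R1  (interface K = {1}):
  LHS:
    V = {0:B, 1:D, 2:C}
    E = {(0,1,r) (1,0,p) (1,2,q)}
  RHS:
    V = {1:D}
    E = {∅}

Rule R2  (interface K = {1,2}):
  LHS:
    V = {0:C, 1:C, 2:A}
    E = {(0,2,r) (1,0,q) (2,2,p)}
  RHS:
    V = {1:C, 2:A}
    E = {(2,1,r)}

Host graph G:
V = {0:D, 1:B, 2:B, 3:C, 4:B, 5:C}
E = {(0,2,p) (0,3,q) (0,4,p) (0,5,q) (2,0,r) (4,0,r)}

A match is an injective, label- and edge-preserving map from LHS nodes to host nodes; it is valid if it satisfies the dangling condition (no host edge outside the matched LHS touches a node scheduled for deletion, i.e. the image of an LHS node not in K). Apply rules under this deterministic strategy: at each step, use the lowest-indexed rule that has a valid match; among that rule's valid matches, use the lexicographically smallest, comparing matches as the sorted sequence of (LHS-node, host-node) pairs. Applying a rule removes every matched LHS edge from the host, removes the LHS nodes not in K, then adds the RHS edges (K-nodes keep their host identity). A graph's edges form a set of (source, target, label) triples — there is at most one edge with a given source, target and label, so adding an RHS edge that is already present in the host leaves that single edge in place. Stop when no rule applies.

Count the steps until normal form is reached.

Answer: 2

Steps:
[0] host  ⇒  6 nodes, 6 edges  {0-p->2 0-q->3 0-p->4 0-q->5 2-r->0 4-r->0}
[1] R1 @ {0↦2, 1↦0, 2↦3}  ⇒  4 nodes, 3 edges  {0-p->4 0-q->5 4-r->0}
[2] R1 @ {0↦4, 1↦0, 2↦5}  ⇒  2 nodes, 0 edges  {∅}
normal form: no rule applies after step 2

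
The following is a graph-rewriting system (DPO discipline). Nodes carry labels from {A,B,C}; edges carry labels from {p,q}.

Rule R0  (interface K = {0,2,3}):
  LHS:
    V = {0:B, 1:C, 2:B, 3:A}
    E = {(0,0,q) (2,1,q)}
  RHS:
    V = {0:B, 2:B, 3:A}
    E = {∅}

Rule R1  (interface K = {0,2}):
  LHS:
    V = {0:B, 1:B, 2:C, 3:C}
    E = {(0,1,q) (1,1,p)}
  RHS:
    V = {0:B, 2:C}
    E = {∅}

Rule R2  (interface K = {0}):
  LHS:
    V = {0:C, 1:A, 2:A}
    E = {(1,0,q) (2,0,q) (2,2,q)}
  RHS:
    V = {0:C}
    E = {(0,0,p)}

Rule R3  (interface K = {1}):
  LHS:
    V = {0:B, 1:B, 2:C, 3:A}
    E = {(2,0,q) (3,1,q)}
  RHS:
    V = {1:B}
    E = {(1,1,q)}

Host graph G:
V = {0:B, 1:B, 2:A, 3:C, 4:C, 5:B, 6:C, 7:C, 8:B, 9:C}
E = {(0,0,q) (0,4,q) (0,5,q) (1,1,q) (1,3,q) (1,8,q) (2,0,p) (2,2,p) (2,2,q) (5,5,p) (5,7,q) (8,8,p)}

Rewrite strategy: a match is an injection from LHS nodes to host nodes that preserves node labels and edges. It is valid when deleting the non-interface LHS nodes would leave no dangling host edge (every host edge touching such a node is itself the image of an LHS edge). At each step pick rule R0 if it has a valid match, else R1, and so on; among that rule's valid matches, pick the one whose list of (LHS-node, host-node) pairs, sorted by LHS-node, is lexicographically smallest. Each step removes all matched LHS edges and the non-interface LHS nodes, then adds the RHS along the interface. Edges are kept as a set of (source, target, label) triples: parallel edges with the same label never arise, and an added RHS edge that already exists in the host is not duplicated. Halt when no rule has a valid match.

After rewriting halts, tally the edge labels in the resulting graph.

Answer: p:3 q:3

Rewrite trace:
[0] host  ⇒  10 nodes, 12 edges  {0-q->0 0-q->4 0-q->5 1-q->1 1-q->3 1-q->8 2-p->0 2-p->2 2-q->2 5-p->5 5-q->7 8-p->8}
[1] R0 @ {0↦0, 1↦3, 2↦1, 3↦2}  ⇒  9 nodes, 10 edges  {0-q->4 0-q->5 1-q->1 1-q->8 2-p->0 2-p->2 2-q->2 5-p->5 5-q->7 8-p->8}
[2] R0 @ {0↦1, 1↦4, 2↦0, 3↦2}  ⇒  8 nodes, 8 edges  {0-q->5 1-q->8 2-p->0 2-p->2 2-q->2 5-p->5 5-q->7 8-p->8}
[3] R1 @ {0↦1, 1↦8, 2↦6, 3↦9}  ⇒  6 nodes, 6 edges  {0-q->5 2-p->0 2-p->2 2-q->2 5-p->5 5-q->7}
halt: no rule applies after step 3
NF edges: [(0, 5, 'q'), (2, 0, 'p'), (2, 2, 'p'), (2, 2, 'q'), (5, 5, 'p'), (5, 7, 'q')]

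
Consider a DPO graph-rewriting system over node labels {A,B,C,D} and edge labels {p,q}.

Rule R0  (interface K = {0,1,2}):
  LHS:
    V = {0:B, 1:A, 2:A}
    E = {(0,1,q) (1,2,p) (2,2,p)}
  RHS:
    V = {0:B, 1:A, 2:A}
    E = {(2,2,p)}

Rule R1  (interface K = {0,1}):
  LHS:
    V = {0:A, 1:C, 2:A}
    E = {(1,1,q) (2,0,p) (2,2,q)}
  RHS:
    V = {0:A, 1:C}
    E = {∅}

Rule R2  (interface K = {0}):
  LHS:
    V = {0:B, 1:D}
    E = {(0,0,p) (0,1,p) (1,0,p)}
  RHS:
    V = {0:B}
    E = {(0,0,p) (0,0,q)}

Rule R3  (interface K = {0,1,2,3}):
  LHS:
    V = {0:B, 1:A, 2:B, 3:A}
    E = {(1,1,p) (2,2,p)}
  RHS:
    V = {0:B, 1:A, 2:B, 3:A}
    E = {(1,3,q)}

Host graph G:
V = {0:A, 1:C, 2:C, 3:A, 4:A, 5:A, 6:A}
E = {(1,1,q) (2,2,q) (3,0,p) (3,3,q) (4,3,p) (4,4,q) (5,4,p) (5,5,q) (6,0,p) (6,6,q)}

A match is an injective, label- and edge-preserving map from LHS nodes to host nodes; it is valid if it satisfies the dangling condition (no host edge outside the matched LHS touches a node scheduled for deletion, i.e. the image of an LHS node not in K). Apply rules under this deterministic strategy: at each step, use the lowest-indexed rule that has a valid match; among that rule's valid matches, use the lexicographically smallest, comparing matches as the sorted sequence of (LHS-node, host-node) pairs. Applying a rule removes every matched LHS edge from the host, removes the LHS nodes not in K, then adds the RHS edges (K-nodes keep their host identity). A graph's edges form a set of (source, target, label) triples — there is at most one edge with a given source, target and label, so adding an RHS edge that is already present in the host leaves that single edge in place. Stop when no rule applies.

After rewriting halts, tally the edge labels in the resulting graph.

Answer: p:2 q:2

Steps:
start.  V:7 E:10  edges: 1-q->1 2-q->2 3-p->0 3-q->3 4-p->3 4-q->4 5-p->4 5-q->5 6-p->0 6-q->6
1. fire R1 via {0↦0, 1↦1, 2↦6}  →  V:6 E:7  edges: 2-q->2 3-p->0 3-q->3 4-p->3 4-q->4 5-p->4 5-q->5
2. fire R1 via {0↦4, 1↦2, 2↦5}  →  V:5 E:4  edges: 3-p->0 3-q->3 4-p->3 4-q->4
final graph: no rule applies after step 2
NF edges: [(3, 0, 'p'), (3, 3, 'q'), (4, 3, 'p'), (4, 4, 'q')]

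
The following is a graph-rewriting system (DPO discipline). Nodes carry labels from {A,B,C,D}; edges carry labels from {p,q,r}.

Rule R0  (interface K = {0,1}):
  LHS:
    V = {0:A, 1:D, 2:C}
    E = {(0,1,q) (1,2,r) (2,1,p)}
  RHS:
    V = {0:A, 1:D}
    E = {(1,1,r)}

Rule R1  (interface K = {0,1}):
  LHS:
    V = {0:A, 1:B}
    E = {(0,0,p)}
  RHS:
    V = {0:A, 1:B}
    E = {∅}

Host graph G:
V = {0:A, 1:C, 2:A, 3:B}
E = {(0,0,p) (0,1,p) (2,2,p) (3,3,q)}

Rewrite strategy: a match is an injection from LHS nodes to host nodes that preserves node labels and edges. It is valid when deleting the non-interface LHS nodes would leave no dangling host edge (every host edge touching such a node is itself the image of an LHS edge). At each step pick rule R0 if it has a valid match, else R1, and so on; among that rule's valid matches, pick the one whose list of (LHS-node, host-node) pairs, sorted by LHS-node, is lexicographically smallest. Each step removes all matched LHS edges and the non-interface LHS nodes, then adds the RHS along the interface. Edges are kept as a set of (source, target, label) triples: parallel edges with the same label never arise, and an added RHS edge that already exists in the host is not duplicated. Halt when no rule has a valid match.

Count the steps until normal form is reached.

initial: |V|=4 |E|=4  E = 0-p->0 0-p->1 2-p->2 3-q->3
step 1: apply R1 at {0↦0, 1↦3}  → |V|=4 |E|=3  E = 0-p->1 2-p->2 3-q->3
step 2: apply R1 at {0↦2, 1↦3}  → |V|=4 |E|=2  E = 0-p->1 3-q->3
halt: no rule applies after step 2

Answer: 2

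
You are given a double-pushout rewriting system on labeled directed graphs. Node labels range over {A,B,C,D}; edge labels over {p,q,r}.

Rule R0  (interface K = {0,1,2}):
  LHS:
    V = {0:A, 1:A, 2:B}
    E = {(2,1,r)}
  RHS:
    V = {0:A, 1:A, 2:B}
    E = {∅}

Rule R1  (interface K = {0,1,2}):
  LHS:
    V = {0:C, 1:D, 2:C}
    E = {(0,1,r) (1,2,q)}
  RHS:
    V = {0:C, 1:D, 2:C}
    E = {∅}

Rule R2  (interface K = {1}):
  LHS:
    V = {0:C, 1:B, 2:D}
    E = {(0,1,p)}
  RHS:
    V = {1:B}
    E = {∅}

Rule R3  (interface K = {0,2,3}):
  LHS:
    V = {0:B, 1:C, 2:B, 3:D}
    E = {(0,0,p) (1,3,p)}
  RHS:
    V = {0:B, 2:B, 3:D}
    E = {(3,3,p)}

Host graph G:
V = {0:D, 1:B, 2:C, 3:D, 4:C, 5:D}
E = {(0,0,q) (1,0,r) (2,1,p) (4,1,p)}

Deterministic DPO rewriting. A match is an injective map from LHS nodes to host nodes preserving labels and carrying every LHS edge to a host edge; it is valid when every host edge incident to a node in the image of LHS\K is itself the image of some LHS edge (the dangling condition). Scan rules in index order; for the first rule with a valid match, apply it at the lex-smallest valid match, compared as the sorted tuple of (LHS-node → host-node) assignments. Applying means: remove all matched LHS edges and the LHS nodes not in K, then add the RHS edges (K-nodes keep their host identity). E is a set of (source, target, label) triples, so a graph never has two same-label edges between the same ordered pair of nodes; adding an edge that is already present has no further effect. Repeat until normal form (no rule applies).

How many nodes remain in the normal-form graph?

[0] host  ⇒  6 nodes, 4 edges  {0-q->0 1-r->0 2-p->1 4-p->1}
[1] R2 @ {0↦2, 1↦1, 2↦3}  ⇒  4 nodes, 3 edges  {0-q->0 1-r->0 4-p->1}
[2] R2 @ {0↦4, 1↦1, 2↦5}  ⇒  2 nodes, 2 edges  {0-q->0 1-r->0}
final graph: no rule applies after step 2
NF nodes: {0:D, 1:B}

Answer: 2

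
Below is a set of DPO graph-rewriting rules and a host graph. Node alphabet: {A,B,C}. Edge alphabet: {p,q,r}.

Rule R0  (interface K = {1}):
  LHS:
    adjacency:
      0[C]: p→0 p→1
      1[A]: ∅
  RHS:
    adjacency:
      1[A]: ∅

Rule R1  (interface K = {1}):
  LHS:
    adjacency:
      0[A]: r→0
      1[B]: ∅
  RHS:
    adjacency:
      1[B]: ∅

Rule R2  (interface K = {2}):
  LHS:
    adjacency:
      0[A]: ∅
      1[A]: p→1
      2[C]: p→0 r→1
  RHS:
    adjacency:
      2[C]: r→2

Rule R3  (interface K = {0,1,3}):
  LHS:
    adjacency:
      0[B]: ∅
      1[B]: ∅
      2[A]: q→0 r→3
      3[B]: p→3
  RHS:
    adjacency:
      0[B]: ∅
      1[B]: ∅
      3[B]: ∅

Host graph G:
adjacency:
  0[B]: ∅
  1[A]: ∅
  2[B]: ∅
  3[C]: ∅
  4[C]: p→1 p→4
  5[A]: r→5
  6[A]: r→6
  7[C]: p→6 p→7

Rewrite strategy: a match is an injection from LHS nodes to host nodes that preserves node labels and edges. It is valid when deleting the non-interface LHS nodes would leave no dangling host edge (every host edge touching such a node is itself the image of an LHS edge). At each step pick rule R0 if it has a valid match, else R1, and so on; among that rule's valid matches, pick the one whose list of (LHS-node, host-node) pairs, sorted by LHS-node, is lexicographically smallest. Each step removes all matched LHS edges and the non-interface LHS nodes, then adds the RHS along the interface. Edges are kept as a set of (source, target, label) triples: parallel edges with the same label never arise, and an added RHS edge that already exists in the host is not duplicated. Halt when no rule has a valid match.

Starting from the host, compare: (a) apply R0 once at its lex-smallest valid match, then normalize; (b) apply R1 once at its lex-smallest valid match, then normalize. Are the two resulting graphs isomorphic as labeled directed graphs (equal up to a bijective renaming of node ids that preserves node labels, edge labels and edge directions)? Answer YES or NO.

branch R0-first: apply at {0↦4, 1↦1} → |E|=4, then 3 more step(s) → NF |V|=4 |E|=0 V={0:B, 1:A, 2:B, 3:C} E=∅
branch R1-first: apply at {0↦5, 1↦0} → |E|=5, then 3 more step(s) → NF |V|=4 |E|=0 V={0:B, 1:A, 2:B, 3:C} E=∅
graphs isomorphic (equal up to label-preserving node renaming)

Answer: YES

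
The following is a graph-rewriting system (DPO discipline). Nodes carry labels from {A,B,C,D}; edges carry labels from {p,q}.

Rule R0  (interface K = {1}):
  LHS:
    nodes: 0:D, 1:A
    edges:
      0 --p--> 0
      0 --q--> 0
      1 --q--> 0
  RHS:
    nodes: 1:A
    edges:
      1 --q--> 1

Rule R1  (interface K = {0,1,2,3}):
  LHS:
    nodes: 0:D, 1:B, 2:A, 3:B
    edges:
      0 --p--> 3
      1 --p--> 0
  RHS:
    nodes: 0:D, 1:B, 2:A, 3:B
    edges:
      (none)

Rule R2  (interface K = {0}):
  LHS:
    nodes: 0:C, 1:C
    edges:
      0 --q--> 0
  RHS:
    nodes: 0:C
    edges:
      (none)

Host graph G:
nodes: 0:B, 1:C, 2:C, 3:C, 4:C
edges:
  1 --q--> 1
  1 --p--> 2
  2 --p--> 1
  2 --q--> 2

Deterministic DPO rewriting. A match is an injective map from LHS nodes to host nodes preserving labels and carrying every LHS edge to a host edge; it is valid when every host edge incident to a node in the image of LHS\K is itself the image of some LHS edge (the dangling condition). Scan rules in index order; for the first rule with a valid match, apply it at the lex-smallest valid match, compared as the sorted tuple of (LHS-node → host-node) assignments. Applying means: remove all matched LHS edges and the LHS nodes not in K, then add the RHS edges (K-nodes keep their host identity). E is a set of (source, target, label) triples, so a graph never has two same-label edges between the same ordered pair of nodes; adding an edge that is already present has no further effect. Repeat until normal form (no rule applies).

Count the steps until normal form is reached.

start.  V:5 E:4  edges: 1-q->1 1-p->2 2-p->1 2-q->2
1. fire R2 via {0↦1, 1↦3}  →  V:4 E:3  edges: 1-p->2 2-p->1 2-q->2
2. fire R2 via {0↦2, 1↦4}  →  V:3 E:2  edges: 1-p->2 2-p->1
final graph: no rule applies after step 2

Answer: 2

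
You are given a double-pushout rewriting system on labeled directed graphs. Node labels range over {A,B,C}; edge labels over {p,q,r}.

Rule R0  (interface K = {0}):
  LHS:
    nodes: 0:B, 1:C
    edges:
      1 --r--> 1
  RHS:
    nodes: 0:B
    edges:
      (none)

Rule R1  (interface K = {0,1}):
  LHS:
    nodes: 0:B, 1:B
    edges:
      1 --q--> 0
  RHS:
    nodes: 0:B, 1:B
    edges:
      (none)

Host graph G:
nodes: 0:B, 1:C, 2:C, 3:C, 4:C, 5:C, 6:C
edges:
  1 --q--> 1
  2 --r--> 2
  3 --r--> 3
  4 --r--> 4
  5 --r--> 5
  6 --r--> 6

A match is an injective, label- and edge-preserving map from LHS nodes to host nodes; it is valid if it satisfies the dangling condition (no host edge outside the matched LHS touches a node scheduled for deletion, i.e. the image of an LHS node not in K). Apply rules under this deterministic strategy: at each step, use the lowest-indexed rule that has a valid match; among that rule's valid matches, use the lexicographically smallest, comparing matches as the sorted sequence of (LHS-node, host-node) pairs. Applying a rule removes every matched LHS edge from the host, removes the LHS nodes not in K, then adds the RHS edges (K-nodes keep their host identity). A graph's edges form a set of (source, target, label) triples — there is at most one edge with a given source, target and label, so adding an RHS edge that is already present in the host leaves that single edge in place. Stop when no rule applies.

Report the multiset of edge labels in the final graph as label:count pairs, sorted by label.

[0] host  ⇒  7 nodes, 6 edges  {1-q->1 2-r->2 3-r->3 4-r->4 5-r->5 6-r->6}
[1] R0 @ {0↦0, 1↦2}  ⇒  6 nodes, 5 edges  {1-q->1 3-r->3 4-r->4 5-r->5 6-r->6}
[2] R0 @ {0↦0, 1↦3}  ⇒  5 nodes, 4 edges  {1-q->1 4-r->4 5-r->5 6-r->6}
[3] R0 @ {0↦0, 1↦4}  ⇒  4 nodes, 3 edges  {1-q->1 5-r->5 6-r->6}
[4] R0 @ {0↦0, 1↦5}  ⇒  3 nodes, 2 edges  {1-q->1 6-r->6}
[5] R0 @ {0↦0, 1↦6}  ⇒  2 nodes, 1 edges  {1-q->1}
normal form: no rule applies after step 5
NF edges: [(1, 1, 'q')]

Answer: q:1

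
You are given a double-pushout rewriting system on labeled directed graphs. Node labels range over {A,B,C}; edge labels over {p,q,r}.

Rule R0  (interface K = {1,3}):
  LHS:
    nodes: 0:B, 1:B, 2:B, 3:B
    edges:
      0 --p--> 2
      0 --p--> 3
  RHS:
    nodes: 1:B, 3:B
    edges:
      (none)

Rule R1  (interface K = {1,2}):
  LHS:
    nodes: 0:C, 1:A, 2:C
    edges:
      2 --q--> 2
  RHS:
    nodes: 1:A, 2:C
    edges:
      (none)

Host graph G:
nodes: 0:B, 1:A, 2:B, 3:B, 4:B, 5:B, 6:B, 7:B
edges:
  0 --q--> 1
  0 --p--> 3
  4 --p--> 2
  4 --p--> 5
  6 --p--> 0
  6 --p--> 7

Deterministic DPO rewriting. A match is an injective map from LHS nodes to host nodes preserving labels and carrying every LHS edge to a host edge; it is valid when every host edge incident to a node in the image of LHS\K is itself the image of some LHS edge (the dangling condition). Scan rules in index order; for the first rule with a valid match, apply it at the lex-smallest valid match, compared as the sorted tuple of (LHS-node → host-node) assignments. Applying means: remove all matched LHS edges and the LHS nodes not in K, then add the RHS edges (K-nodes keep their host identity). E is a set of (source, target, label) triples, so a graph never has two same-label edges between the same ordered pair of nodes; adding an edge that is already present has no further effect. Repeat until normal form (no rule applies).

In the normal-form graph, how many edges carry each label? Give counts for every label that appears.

Answer: p:1 q:1

Derivation:
initial: |V|=8 |E|=6  E = 0-q->1 0-p->3 4-p->2 4-p->5 6-p->0 6-p->7
step 1: apply R0 at {0↦4, 1↦0, 2↦2, 3↦5}  → |V|=6 |E|=4  E = 0-q->1 0-p->3 6-p->0 6-p->7
step 2: apply R0 at {0↦6, 1↦3, 2↦7, 3↦0}  → |V|=4 |E|=2  E = 0-q->1 0-p->3
halt: no rule applies after step 2
NF edges: [(0, 1, 'q'), (0, 3, 'p')]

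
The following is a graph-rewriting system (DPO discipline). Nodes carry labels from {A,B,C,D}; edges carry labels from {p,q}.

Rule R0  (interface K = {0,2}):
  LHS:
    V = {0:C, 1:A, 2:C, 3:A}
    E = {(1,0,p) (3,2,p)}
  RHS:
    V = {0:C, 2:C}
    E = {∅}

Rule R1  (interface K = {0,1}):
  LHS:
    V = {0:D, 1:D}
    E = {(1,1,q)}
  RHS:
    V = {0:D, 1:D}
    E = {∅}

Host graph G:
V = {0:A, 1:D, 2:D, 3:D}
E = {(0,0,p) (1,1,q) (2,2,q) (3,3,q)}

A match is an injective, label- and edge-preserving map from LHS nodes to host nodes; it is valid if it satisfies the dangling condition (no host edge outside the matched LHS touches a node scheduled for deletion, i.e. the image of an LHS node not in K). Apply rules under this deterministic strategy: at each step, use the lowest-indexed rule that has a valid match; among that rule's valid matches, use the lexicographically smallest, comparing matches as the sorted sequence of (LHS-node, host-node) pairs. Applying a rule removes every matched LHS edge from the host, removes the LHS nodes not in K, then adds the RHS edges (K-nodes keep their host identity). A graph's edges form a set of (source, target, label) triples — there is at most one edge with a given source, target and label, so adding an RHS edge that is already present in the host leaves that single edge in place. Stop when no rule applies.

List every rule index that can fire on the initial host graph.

Answer: [R1]

Derivation:
R0: no valid match — LHS pattern not found
R1: 6 valid matches — {0↦1, 1↦2}, {0↦1, 1↦3}, {0↦2, 1↦1} (+3 more)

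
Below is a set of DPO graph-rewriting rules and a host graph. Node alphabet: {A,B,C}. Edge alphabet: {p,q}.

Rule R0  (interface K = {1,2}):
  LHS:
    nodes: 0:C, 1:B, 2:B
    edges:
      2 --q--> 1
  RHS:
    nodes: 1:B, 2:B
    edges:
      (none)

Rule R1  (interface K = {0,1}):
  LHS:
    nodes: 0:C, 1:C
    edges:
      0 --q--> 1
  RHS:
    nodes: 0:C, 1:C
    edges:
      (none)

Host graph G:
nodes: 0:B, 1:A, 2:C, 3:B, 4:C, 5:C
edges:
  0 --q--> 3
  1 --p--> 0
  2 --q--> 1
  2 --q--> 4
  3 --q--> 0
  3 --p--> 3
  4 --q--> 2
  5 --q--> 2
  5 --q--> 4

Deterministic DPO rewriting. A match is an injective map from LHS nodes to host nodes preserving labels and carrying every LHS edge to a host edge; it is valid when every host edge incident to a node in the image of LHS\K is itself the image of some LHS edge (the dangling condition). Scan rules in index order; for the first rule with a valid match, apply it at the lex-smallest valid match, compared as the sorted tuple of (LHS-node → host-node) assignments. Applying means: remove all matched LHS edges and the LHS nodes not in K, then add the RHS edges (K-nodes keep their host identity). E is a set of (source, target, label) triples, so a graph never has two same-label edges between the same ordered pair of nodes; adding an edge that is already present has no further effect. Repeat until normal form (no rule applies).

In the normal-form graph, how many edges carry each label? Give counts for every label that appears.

start.  V:6 E:9  edges: 0-q->3 1-p->0 2-q->1 2-q->4 3-q->0 3-p->3 4-q->2 5-q->2 5-q->4
1. fire R1 via {0↦2, 1↦4}  →  V:6 E:8  edges: 0-q->3 1-p->0 2-q->1 3-q->0 3-p->3 4-q->2 5-q->2 5-q->4
2. fire R1 via {0↦4, 1↦2}  →  V:6 E:7  edges: 0-q->3 1-p->0 2-q->1 3-q->0 3-p->3 5-q->2 5-q->4
3. fire R1 via {0↦5, 1↦2}  →  V:6 E:6  edges: 0-q->3 1-p->0 2-q->1 3-q->0 3-p->3 5-q->4
4. fire R1 via {0↦5, 1↦4}  →  V:6 E:5  edges: 0-q->3 1-p->0 2-q->1 3-q->0 3-p->3
5. fire R0 via {0↦4, 1↦0, 2↦3}  →  V:5 E:4  edges: 0-q->3 1-p->0 2-q->1 3-p->3
6. fire R0 via {0↦5, 1↦3, 2↦0}  →  V:4 E:3  edges: 1-p->0 2-q->1 3-p->3
halt: no rule applies after step 6
NF edges: [(1, 0, 'p'), (2, 1, 'q'), (3, 3, 'p')]

Answer: p:2 q:1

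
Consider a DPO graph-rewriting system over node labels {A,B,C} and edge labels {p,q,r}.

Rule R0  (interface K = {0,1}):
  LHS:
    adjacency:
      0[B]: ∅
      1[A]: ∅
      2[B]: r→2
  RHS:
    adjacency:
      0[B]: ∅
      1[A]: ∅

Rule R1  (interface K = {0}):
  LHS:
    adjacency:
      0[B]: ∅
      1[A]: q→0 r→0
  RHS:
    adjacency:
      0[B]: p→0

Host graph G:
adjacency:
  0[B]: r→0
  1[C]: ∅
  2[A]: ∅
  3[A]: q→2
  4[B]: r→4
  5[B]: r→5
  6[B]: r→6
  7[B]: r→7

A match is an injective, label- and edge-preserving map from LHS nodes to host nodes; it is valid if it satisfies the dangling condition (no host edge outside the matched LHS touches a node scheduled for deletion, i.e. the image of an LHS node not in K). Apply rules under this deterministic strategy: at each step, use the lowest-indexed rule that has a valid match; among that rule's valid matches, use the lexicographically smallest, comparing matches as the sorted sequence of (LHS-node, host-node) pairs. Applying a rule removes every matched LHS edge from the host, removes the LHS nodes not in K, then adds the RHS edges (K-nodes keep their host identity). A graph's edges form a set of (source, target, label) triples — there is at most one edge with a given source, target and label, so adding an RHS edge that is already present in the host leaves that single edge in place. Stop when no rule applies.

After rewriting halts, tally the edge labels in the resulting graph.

Answer: q:1 r:1

Rewrite trace:
[0] host  ⇒  8 nodes, 6 edges  {0-r->0 3-q->2 4-r->4 5-r->5 6-r->6 7-r->7}
[1] R0 @ {0↦0, 1↦2, 2↦4}  ⇒  7 nodes, 5 edges  {0-r->0 3-q->2 5-r->5 6-r->6 7-r->7}
[2] R0 @ {0↦0, 1↦2, 2↦5}  ⇒  6 nodes, 4 edges  {0-r->0 3-q->2 6-r->6 7-r->7}
[3] R0 @ {0↦0, 1↦2, 2↦6}  ⇒  5 nodes, 3 edges  {0-r->0 3-q->2 7-r->7}
[4] R0 @ {0↦0, 1↦2, 2↦7}  ⇒  4 nodes, 2 edges  {0-r->0 3-q->2}
halt: no rule applies after step 4
NF edges: [(0, 0, 'r'), (3, 2, 'q')]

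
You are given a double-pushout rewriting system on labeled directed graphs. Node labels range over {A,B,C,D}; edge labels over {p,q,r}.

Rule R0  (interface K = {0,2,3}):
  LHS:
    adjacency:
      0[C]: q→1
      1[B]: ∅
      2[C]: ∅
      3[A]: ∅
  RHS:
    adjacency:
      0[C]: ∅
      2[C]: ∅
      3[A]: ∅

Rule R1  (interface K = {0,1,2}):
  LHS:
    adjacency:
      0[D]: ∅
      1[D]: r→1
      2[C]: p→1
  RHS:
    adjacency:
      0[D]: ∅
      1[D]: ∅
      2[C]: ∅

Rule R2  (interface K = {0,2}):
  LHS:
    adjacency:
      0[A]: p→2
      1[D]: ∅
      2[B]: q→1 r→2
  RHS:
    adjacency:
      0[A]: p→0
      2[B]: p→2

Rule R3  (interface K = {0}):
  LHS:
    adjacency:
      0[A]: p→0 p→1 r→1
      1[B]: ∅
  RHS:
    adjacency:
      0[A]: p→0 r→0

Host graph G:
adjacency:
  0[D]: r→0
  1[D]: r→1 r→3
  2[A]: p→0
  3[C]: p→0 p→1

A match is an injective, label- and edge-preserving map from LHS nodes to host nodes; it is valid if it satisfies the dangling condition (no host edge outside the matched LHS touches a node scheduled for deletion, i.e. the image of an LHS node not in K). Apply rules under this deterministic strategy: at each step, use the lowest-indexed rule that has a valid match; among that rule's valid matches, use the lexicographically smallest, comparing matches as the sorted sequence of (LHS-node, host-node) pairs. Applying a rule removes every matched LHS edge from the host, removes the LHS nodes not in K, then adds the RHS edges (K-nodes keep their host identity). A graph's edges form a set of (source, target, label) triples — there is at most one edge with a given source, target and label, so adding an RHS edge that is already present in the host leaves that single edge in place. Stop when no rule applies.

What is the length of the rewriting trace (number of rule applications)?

Answer: 2

Derivation:
start.  V:4 E:6  edges: 0-r->0 1-r->1 1-r->3 2-p->0 3-p->0 3-p->1
1. fire R1 via {0↦0, 1↦1, 2↦3}  →  V:4 E:4  edges: 0-r->0 1-r->3 2-p->0 3-p->0
2. fire R1 via {0↦1, 1↦0, 2↦3}  →  V:4 E:2  edges: 1-r->3 2-p->0
final graph: no rule applies after step 2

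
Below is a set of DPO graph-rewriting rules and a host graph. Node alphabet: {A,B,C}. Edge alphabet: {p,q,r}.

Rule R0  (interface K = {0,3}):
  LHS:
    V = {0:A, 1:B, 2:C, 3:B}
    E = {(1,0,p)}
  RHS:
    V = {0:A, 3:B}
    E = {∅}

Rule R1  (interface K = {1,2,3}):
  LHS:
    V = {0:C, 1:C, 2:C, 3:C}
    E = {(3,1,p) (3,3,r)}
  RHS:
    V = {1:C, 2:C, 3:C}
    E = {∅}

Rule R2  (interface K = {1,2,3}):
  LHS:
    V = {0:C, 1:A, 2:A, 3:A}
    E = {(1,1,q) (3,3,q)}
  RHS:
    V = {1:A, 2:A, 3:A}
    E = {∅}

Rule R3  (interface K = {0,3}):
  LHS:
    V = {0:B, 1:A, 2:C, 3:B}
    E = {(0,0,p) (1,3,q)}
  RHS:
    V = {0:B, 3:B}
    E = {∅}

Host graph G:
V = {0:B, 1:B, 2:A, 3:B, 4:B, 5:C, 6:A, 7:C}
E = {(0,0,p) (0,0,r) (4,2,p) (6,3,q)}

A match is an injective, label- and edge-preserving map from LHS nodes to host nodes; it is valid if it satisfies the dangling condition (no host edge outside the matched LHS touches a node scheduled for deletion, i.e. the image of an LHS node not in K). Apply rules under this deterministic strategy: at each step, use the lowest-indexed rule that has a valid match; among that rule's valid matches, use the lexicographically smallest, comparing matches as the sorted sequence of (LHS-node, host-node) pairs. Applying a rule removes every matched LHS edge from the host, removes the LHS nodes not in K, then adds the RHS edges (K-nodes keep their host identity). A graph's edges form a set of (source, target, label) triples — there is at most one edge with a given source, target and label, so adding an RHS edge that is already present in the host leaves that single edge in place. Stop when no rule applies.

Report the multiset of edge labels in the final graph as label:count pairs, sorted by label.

initial: |V|=8 |E|=4  E = 0-p->0 0-r->0 4-p->2 6-q->3
step 1: apply R0 at {0↦2, 1↦4, 2↦5, 3↦0}  → |V|=6 |E|=3  E = 0-p->0 0-r->0 6-q->3
step 2: apply R3 at {0↦0, 1↦6, 2↦7, 3↦3}  → |V|=4 |E|=1  E = 0-r->0
normal form: no rule applies after step 2
NF edges: [(0, 0, 'r')]

Answer: r:1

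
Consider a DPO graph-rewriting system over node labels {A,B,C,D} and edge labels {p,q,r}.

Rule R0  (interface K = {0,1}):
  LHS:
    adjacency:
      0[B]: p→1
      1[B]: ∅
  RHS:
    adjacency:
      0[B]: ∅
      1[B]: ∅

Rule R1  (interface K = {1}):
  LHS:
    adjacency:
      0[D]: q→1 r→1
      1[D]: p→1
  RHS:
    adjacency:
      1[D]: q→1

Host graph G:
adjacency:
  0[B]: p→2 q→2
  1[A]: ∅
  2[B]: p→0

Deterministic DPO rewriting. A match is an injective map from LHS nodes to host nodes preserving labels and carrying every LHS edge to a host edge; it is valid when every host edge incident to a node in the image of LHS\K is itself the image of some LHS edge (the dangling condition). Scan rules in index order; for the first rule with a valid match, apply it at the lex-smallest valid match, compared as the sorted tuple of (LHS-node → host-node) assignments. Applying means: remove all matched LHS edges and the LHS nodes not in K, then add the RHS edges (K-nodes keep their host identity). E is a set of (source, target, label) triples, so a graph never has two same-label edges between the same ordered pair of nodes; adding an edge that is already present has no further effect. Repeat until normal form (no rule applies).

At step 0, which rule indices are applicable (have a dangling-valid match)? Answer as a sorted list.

R0: 2 valid matches — {0↦0, 1↦2}, {0↦2, 1↦0}
R1: no valid match — LHS pattern not found

Answer: [R0]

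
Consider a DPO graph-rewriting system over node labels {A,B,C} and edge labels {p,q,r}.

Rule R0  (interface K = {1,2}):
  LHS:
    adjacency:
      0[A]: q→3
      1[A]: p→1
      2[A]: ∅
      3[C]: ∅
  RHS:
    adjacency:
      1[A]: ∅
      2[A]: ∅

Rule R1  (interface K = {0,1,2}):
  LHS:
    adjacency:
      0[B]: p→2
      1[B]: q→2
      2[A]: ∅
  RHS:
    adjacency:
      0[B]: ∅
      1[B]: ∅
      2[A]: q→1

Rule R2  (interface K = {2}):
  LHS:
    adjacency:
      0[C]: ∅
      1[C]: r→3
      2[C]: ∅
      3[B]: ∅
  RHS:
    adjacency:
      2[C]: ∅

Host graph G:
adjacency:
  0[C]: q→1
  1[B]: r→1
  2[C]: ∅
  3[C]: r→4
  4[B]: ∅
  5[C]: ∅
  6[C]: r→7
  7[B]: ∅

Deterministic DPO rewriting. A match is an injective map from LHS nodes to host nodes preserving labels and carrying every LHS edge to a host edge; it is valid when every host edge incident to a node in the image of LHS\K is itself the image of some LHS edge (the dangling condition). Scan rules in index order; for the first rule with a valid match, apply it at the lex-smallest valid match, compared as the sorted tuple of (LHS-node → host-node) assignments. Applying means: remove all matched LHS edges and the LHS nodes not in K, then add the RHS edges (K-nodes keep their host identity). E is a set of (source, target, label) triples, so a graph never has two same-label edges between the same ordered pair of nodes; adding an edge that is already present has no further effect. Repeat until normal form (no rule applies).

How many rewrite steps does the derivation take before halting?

Answer: 2

Rewrite trace:
start.  V:8 E:4  edges: 0-q->1 1-r->1 3-r->4 6-r->7
1. fire R2 via {0↦2, 1↦3, 2↦0, 3↦4}  →  V:5 E:3  edges: 0-q->1 1-r->1 6-r->7
2. fire R2 via {0↦5, 1↦6, 2↦0, 3↦7}  →  V:2 E:2  edges: 0-q->1 1-r->1
final graph: no rule applies after step 2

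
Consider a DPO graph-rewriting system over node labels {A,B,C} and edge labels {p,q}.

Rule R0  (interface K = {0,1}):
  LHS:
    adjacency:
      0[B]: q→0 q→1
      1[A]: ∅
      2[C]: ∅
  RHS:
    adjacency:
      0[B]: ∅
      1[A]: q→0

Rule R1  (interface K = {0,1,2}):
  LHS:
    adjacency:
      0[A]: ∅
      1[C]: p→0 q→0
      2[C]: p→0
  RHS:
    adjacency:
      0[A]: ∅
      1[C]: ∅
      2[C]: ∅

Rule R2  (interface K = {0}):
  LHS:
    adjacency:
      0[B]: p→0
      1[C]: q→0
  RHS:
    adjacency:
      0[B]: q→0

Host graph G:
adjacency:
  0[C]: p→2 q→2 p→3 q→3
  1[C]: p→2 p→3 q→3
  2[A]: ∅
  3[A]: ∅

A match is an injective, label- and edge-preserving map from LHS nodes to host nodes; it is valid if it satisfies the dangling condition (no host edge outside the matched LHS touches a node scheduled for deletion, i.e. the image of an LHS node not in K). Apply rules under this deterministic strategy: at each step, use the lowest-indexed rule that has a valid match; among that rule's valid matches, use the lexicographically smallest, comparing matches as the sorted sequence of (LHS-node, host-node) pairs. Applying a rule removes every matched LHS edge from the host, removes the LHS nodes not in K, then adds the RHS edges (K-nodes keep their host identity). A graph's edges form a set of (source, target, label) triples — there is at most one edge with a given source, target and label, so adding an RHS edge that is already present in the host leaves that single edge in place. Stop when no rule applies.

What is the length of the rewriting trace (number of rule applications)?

Answer: 2

Steps:
initial: |V|=4 |E|=7  E = 0-p->2 0-q->2 0-p->3 0-q->3 1-p->2 1-p->3 1-q->3
step 1: apply R1 at {0↦2, 1↦0, 2↦1}  → |V|=4 |E|=4  E = 0-p->3 0-q->3 1-p->3 1-q->3
step 2: apply R1 at {0↦3, 1↦0, 2↦1}  → |V|=4 |E|=1  E = 1-q->3
normal form: no rule applies after step 2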